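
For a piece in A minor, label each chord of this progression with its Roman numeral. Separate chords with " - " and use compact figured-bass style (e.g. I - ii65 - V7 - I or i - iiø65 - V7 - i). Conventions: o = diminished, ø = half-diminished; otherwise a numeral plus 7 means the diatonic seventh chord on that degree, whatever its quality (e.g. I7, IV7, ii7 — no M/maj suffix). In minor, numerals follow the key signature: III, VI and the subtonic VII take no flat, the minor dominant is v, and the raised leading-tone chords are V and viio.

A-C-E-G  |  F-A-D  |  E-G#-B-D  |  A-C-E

i7 - iv6 - V7 - i

A-C-E-G has root A, degree 1 in A minor, so i7.
F-A-D: root D is the subdominant; minor triad there is iv6.
E-G#-B-D: root E is the dominant; dominant seventh chord there is V7.
A-C-E has root A, degree 1 in A minor, so i.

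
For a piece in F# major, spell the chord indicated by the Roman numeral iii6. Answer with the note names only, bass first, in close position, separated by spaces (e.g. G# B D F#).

C# E# A#

In F# major, the third degree is A#, and the diatonic chord built there is a minor triad.
That chord is spelled A#-C#-E#.
With the 6 figure the chord is in first inversion; from the bass C# upward in close position it reads C#-E#-A#.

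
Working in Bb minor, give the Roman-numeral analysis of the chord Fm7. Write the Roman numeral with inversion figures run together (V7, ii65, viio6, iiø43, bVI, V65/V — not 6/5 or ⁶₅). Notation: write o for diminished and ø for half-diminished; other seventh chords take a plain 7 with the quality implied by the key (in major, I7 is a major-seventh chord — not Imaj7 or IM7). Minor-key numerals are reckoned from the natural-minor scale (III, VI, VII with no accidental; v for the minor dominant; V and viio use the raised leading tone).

v7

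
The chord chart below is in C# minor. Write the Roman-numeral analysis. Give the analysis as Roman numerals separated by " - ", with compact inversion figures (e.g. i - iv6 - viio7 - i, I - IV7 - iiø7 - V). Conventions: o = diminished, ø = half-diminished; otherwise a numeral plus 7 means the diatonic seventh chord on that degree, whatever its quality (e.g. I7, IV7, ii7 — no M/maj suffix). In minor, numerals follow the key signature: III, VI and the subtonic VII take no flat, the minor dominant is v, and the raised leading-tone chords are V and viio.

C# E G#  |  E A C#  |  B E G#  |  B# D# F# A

i - VI64 - III64 - viio7

C#-E-G#: minor triad on C# = scale degree 1 → i.
E-A-C#: root A is the submediant; major triad there is VI64.
B-E-G# has root E, degree 3 in C# minor, so III64.
B#-D#-F#-A: fully diminished seventh chord on B# = scale degree 7 → viio7.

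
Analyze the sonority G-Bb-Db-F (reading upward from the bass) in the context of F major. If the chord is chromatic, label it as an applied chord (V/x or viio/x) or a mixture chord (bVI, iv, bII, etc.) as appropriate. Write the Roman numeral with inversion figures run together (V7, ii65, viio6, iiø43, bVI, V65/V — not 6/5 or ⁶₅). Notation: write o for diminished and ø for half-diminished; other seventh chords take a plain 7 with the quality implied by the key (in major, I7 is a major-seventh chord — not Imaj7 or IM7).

iiø7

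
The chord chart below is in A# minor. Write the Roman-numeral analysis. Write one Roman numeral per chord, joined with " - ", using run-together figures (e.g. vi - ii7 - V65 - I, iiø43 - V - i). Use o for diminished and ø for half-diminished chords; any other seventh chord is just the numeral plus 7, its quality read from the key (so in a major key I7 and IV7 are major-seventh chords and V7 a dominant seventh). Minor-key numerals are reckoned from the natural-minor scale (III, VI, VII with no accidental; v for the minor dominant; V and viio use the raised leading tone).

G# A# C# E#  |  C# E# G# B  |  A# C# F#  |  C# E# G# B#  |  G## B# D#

G#-A#-C#-E#: root A# is the tonic; minor seventh chord there is i42.
C#-E#-G#-B: a dominant seventh chord on C#, the applied dominant of VI → V7/VI.
A#-C#-F# has root F#, degree 6 in A# minor, so VI6.
C#-E#-G#-B#: root C# is the mediant; major seventh chord there is III7.
G##-B#-D#: root G## is the leading tone; diminished triad there is viio.

i42 - V7/VI - VI6 - III7 - viio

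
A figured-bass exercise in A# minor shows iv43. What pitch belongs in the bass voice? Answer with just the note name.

A#

iv in A# minor has root D#; the chord is D#-F#-A#-C#.
The figure 43 means second inversion — the fifth is in the bass.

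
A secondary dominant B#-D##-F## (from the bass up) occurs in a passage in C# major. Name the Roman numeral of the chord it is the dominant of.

The chord is a major triad on B#.
A dominant resolves down a perfect fifth: B# → E#. In C# major, E# is scale degree 3, i.e. iii.

iii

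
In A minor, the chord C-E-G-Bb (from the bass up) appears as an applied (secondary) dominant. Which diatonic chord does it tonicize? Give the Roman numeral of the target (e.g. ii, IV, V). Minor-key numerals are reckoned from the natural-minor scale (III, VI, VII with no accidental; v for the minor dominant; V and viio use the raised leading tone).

The chord is a dominant seventh chord on C.
A dominant resolves down a perfect fifth: C → F. In A minor, F is scale degree 6, i.e. VI.

VI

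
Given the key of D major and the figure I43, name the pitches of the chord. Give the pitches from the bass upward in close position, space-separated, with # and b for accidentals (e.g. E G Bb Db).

The numeral's case and figure indicate a major seventh chord. In D major its root, the first degree, is D.
Stacking thirds from D gives D-F#-A-C#.
The figured bass 43 indicates second inversion, placing the fifth (A) in the bass: A-C#-D-F#.

A C# D F#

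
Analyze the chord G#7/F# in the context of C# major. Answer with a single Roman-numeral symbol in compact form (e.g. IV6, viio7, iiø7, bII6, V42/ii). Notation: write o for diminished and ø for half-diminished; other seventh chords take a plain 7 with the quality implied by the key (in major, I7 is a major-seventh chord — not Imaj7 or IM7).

Stacked in thirds the chord is G#-B#-D#-F#: a dominant seventh chord on G#.
In C# major, G# is the dominant; the diatonic dominant seventh chord there is V7.
With F# in the bass the chord is in third inversion, so the figured bass is 42.

V42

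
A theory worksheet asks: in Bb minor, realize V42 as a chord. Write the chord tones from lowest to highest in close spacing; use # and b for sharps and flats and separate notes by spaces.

Eb F A C

In Bb minor, the fifth degree is F. The dominant is major (leading tone raised), so V is a dominant seventh chord.
Stacking thirds from F gives F-A-C-Eb.
With the 42 figure the chord is in third inversion; from the bass Eb upward in close position it reads Eb-F-A-C.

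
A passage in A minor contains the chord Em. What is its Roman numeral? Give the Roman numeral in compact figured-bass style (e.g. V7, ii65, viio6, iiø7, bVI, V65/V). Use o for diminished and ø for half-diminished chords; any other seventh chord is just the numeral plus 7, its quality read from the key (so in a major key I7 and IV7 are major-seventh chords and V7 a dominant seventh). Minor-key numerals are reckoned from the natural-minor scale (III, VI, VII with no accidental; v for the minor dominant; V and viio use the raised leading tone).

v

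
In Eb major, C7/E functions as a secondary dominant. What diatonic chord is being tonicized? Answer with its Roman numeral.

ii

The chord is a dominant seventh chord on C.
A dominant resolves down a perfect fifth: C → F. In Eb major, F is scale degree 2, i.e. ii.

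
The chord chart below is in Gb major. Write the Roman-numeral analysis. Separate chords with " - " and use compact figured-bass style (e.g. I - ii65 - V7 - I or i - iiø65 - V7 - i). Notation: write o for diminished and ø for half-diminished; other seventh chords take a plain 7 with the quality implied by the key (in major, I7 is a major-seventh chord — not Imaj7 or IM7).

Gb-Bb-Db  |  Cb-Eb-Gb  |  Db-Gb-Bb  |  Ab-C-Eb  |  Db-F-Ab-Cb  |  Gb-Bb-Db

Gb-Bb-Db: root Gb is the tonic; major triad there is I.
Cb-Eb-Gb: major triad on Cb = scale degree 4 → IV.
Db-Gb-Bb: major triad on Gb = scale degree 1 → I64.
Ab-C-Eb is the secondary dominant of V (major triad on Ab): V/V.
Db-F-Ab-Cb: root Db is the dominant; dominant seventh chord there is V7.
Gb-Bb-Db has root Gb, degree 1 in Gb major, so I.

I - IV - I64 - V/V - V7 - I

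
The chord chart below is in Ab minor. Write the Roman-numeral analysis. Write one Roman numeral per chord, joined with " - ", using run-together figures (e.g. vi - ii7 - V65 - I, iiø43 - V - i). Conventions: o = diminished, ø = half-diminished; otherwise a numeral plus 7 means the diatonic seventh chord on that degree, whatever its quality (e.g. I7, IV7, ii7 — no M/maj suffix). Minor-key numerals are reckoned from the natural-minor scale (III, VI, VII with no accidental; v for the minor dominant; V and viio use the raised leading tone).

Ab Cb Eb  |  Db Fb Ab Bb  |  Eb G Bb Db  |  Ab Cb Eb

Ab-Cb-Eb: root Ab is the tonic; minor triad there is i.
Db-Fb-Ab-Bb: root Bb is the supertonic; half-diminished seventh chord there is iiø65.
Eb-G-Bb-Db: root Eb is the dominant; dominant seventh chord there is V7.
Ab-Cb-Eb has root Ab, degree 1 in Ab minor, so i.

i - iiø65 - V7 - i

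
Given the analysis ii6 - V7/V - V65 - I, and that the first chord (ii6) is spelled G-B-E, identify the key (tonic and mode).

D major

ii6 is given as G-B-E — a minor triad with root E.
ii6 on E implies E is the supertonic; that puts the tonic at D, and the lowercase numeral fits major mode.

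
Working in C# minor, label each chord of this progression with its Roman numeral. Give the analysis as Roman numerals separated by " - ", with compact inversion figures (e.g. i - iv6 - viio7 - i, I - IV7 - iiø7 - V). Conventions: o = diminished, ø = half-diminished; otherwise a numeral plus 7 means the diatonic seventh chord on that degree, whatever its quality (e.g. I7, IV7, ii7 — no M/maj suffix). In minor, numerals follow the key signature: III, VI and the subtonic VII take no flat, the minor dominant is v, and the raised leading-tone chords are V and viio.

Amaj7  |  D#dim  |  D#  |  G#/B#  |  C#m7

VI7 - iio - V/V - V6 - i7

Amaj7 has root A, degree 6 in C# minor, so VI7.
D#dim has root D#, degree 2 in C# minor, so iio.
D# is the secondary dominant of V (major triad on D#): V/V.
G#/B#: major triad on G# = scale degree 5 → V6.
C#m7: root C# is the tonic; minor seventh chord there is i7.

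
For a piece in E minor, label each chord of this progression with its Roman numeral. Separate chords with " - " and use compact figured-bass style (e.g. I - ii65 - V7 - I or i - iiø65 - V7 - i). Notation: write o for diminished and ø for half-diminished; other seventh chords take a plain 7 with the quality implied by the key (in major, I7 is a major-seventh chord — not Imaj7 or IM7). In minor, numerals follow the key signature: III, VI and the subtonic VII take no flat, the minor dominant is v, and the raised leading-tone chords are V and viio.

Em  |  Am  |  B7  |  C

Em: minor triad on E = scale degree 1 → i.
Am: root A is the subdominant; minor triad there is iv.
B7: root B is the dominant; dominant seventh chord there is V7.
C: major triad on C = scale degree 6 → VI.

i - iv - V7 - VI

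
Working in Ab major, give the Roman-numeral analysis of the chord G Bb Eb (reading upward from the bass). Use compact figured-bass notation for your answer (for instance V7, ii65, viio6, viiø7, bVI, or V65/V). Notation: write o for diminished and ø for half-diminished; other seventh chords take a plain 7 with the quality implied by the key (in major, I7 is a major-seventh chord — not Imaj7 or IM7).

V6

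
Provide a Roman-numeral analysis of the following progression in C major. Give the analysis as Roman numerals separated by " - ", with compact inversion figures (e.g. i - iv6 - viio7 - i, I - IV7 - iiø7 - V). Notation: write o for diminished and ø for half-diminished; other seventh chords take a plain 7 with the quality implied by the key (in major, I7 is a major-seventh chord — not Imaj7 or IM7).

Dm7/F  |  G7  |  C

Dm7/F: root D is the supertonic; minor seventh chord there is ii65.
G7: dominant seventh chord on G = scale degree 5 → V7.
C has root C, degree 1 in C major, so I.

ii65 - V7 - I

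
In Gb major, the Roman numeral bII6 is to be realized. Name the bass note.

bII in Gb major has root Abb; the chord is Abb-Cb-Ebb.
The figure 6 means first inversion — the third is in the bass.

Cb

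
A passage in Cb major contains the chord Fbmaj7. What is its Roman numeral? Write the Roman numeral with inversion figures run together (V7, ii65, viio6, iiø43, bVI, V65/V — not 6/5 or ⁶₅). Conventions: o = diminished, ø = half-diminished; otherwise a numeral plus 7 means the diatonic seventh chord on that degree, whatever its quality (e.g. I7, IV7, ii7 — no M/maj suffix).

Stacked in thirds the chord is Fb-Ab-Cb-Eb: a major seventh chord on Fb.
Fb is scale degree 4 in Cb major, and a major seventh chord on that degree is written IV7.

IV7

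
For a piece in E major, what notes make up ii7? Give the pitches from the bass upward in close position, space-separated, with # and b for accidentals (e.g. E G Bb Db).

F# A C# E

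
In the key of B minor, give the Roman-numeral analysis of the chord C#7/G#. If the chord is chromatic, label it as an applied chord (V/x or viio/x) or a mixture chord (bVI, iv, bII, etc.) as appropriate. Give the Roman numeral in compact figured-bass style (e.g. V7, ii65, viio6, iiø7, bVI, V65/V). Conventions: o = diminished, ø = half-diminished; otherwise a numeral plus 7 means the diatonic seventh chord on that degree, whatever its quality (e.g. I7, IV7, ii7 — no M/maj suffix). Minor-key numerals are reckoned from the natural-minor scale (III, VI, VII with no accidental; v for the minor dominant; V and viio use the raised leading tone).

V43/V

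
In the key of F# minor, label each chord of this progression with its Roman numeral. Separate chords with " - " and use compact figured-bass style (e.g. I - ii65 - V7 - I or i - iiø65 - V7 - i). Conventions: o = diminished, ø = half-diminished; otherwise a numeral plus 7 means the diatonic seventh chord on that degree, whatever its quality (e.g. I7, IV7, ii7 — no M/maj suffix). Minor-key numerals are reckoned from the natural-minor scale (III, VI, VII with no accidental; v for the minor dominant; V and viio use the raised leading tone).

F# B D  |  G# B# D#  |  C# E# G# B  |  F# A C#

iv64 - V/V - V7 - i

F#-B-D has root B, degree 4 in F# minor, so iv64.
G#-B#-D#: chromatic; G# is V of V, so V/V.
C#-E#-G#-B has root C#, degree 5 in F# minor, so V7.
F#-A-C#: minor triad on F# = scale degree 1 → i.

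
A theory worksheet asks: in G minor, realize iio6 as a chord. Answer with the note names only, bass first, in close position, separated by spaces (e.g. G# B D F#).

C Eb A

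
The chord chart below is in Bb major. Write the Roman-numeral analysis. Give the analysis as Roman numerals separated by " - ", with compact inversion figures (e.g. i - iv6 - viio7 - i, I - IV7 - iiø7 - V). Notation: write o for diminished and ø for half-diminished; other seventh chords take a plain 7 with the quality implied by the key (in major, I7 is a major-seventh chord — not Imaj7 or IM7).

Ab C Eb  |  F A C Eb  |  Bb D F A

bVII - V7 - I7

Ab-C-Eb is non-diatonic — bVII, a mixture chord from Bb minor.
F-A-C-Eb has root F, degree 5 in Bb major, so V7.
Bb-D-F-A: major seventh chord on Bb = scale degree 1 → I7.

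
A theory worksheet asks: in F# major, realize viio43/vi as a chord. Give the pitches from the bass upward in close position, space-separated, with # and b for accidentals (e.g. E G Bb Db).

G# B C## E#

The slash marks an applied leading-tone chord: viio of vi. In F# major, vi is D#, so the leading tone to it is C##, a half step below.
Building a fully diminished seventh chord on C## gives C##-E#-G#-B.
The figured bass 43 indicates second inversion, placing the fifth (G#) in the bass: G#-B-C##-E#.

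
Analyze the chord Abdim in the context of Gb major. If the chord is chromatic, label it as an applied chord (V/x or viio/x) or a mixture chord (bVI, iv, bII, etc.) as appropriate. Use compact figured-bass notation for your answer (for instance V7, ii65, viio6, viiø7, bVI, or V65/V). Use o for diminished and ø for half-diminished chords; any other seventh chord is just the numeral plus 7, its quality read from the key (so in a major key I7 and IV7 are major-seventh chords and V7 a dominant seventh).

The pitches Ab-Cb-Ebb form a diminished triad rooted on Ab.
Ab is the second degree of Gb major. This is the diminished supertonic triad, borrowed from the parallel minor.

iio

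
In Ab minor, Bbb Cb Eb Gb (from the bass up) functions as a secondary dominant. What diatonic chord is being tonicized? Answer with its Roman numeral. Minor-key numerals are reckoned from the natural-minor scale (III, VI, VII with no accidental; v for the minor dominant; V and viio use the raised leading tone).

VI

The chord is a dominant seventh chord on Cb.
A dominant resolves down a perfect fifth: Cb → Fb. In Ab minor, Fb is scale degree 6, i.e. VI.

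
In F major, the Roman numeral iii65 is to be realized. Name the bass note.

C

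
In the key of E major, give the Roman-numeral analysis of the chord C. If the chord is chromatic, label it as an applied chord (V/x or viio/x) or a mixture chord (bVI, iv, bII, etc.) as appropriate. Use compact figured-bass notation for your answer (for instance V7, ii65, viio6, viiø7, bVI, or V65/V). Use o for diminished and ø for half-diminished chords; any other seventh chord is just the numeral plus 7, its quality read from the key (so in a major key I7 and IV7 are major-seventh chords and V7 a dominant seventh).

bVI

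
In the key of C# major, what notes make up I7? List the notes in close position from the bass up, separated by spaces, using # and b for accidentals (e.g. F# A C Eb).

C# E# G# B#

The numeral's case and figure indicate a major seventh chord. In C# major its root, the tonic, is C#.
That chord is spelled C#-E#-G#-B#.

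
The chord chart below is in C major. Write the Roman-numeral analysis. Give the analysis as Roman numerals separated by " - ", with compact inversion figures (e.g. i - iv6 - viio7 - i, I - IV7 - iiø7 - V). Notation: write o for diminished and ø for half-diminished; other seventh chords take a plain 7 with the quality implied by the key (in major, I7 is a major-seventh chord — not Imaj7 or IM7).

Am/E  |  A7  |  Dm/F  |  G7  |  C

Am/E: root A is the submediant; minor triad there is vi64.
A7: a dominant seventh chord on A, the applied dominant of ii → V7/ii.
Dm/F: root D is the supertonic; minor triad there is ii6.
G7 has root G, degree 5 in C major, so V7.
C: major triad on C = scale degree 1 → I.

vi64 - V7/ii - ii6 - V7 - I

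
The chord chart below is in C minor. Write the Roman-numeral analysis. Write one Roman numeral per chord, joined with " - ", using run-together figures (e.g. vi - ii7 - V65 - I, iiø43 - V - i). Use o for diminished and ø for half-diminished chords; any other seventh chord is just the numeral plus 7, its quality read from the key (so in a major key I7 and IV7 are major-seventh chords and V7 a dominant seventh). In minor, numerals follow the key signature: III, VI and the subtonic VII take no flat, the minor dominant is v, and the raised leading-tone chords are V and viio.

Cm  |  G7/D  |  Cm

i - V43 - i

Cm: root C is the tonic; minor triad there is i.
G7/D: root G is the dominant; dominant seventh chord there is V43.
Cm: root C is the tonic; minor triad there is i.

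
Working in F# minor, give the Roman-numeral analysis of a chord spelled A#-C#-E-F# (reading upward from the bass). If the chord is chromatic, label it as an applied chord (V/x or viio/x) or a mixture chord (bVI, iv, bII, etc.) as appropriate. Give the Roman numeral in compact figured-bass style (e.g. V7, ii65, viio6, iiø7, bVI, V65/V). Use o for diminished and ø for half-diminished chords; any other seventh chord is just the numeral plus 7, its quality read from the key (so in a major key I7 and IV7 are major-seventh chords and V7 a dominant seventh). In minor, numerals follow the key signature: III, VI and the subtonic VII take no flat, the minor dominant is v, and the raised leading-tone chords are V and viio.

Stacked in thirds the chord is F#-A#-C#-E: a dominant seventh chord on F#.
F# is not a diatonic chord root with this quality in F# minor, but it lies a perfect fifth above B (iv), so the chord functions as an applied dominant of iv.
With A# in the bass the chord is in first inversion, so the figured bass is 65.

V65/iv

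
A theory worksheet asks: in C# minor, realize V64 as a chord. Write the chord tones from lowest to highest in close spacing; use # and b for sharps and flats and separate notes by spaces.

D# G# B#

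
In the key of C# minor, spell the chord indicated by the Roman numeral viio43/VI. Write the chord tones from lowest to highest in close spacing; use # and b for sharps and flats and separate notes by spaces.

D F G# B

viio43/VI is a secondary leading-tone chord. The target VI is A in C# minor; the applied chord is rooted a semitone below, on G#.
Building a fully diminished seventh chord on G# gives G#-B-D-F.
The figured bass 43 indicates second inversion, placing the fifth (D) in the bass: D-F-G#-B.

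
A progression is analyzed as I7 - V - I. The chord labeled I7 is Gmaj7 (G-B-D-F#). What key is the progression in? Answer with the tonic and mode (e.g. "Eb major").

G major

I7 is given as G-B-D-F# — a major seventh chord with root G.
If G is scale degree 1 and the mode makes that degree carry a major seventh chord, the tonic is G and the mode is major.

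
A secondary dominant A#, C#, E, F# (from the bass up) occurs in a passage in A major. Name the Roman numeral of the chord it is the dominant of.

ii

The chord is a dominant seventh chord on F#.
A dominant resolves down a perfect fifth: F# → B. In A major, B is scale degree 2, i.e. ii.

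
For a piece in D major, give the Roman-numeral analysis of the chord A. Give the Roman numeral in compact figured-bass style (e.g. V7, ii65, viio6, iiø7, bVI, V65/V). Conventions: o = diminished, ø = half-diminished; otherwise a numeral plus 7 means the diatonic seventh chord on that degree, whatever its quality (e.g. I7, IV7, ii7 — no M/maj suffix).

V

Stacked in thirds the chord is A-C#-E: a major triad on A.
A is scale degree 5 in D major, and a major triad on that degree is written V.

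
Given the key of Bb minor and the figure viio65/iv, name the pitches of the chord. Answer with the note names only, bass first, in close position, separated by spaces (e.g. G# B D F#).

F Ab Cb D

The slash marks an applied leading-tone chord: viio of iv. In Bb minor, iv is Eb, so the leading tone to it is D, a half step below.
Building a fully diminished seventh chord on D gives D-F-Ab-Cb.
The figured bass 65 indicates first inversion, placing the third (F) in the bass: F-Ab-Cb-D.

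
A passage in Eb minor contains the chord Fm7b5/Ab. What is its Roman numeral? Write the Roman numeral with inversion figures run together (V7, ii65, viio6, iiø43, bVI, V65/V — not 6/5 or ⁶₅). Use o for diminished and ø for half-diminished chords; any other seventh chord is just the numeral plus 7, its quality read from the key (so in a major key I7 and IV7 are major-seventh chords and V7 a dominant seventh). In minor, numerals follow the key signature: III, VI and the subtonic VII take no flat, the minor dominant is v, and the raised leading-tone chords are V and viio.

iiø65

The pitches F-Ab-Cb-Eb form a half-diminished seventh chord rooted on F.
F is scale degree 2 in Eb minor, and a half-diminished seventh chord on that degree is written iiø7.
With Ab in the bass the chord is in first inversion, so the figured bass is 65.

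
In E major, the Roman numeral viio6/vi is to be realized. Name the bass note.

D#

The applied chord viio6/vi is rooted on B#: B#-D#-F#.
The figure 6 means first inversion — the third is in the bass.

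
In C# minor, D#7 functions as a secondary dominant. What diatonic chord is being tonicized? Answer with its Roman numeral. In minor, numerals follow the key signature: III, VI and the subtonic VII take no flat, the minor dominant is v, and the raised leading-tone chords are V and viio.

V

The chord is a dominant seventh chord on D#.
A dominant resolves down a perfect fifth: D# → G#. In C# minor, G# is scale degree 5, i.e. V.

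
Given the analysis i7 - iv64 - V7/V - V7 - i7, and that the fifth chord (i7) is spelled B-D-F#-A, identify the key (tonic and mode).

i7 is given as B-D-F#-A — a minor seventh chord with root B.
If B is scale degree 1 and the mode makes that degree carry a minor seventh chord, the tonic is B and the mode is minor.

B minor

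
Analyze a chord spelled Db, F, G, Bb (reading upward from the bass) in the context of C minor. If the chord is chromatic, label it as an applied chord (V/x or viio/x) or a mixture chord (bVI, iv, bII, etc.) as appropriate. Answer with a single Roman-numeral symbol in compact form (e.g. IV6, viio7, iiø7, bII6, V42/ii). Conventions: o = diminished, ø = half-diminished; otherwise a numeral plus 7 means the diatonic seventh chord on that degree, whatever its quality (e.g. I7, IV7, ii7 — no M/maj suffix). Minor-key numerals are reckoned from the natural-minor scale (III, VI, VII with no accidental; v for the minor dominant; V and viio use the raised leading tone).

viiø43/VI

Stacked in thirds the chord is G-Bb-Db-F: a half-diminished seventh chord on G.
G sits a half step below Ab (VI in C minor); a diminished chord there is the applied leading-tone chord of VI.
With Db in the bass the chord is in second inversion, so the figured bass is 43.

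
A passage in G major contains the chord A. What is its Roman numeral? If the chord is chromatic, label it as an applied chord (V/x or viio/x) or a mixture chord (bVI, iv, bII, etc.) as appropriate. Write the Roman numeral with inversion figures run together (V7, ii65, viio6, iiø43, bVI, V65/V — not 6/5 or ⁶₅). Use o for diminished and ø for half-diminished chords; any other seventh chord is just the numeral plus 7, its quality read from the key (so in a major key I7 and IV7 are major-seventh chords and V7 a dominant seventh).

The pitches A-C#-E form a major triad rooted on A.
A is not a diatonic chord root with this quality in G major, but it lies a perfect fifth above D (V), so the chord functions as an applied dominant of V.

V/V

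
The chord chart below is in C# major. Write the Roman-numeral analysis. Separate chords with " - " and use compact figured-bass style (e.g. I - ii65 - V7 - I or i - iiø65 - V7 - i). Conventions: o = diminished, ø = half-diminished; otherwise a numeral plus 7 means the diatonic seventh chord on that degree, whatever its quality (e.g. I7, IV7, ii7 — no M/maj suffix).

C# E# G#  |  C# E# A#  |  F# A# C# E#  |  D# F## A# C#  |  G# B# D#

I - vi6 - IV7 - V7/V - V

C#-E#-G# has root C#, degree 1 in C# major, so I.
C#-E#-A#: minor triad on A# = scale degree 6 → vi6.
F#-A#-C#-E# has root F#, degree 4 in C# major, so IV7.
D#-F##-A#-C# is the secondary dominant of V (dominant seventh chord on D#): V7/V.
G#-B#-D# has root G#, degree 5 in C# major, so V.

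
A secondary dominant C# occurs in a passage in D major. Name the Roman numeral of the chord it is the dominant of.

The chord is a major triad on C#.
A dominant resolves down a perfect fifth: C# → F#. In D major, F# is scale degree 3, i.e. iii.

iii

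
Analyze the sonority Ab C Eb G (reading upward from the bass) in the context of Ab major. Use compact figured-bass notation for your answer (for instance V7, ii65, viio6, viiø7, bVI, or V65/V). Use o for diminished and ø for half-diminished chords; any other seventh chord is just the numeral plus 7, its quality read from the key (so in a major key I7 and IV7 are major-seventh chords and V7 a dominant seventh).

I7

The pitches Ab-C-Eb-G form a major seventh chord rooted on Ab.
Ab is scale degree 1 in Ab major, and a major seventh chord on that degree is written I7.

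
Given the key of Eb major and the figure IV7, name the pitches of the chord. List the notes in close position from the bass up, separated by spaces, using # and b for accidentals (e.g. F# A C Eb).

Ab C Eb G

In Eb major, scale degree 4 is Ab, and the diatonic chord built there is a major seventh chord.
That chord is spelled Ab-C-Eb-G.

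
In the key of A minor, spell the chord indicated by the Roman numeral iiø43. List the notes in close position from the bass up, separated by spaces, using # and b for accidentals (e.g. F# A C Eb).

The numeral's case and figure indicate a half-diminished seventh chord. In A minor its root, the second degree, is B.
Stacking thirds from B gives B-D-F-A.
With the 43 figure the chord is in second inversion; from the bass F upward in close position it reads F-A-B-D.

F A B D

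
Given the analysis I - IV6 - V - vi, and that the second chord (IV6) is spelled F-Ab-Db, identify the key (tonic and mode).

The chord Db/F is a major triad rooted on Db; its label is IV6.
Counting down 3 scale steps from Db places the tonic on Ab; a major triad on degree 4 is diatonic only in major.

Ab major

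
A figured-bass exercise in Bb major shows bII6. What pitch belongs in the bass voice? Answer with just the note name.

Eb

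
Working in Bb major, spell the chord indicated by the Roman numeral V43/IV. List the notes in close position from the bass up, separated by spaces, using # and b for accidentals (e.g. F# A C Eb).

F Ab Bb D

The slash means an applied dominant: we want the dominant of IV. In Bb major, IV is Eb major, and its dominant is built on Bb.
Building a dominant seventh chord on Bb gives Bb-D-F-Ab.
The figured bass 43 indicates second inversion, placing the fifth (F) in the bass: F-Ab-Bb-D.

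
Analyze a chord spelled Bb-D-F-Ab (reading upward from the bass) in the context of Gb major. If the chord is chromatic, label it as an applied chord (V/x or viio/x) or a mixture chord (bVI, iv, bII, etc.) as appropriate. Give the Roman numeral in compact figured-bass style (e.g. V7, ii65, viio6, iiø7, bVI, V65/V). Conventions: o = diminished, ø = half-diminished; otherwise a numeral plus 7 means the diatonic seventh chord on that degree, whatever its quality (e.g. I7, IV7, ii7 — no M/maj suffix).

Stacked in thirds the chord is Bb-D-F-Ab: a dominant seventh chord on Bb.
Bb is not a diatonic chord root with this quality in Gb major, but it lies a perfect fifth above Eb (vi), so the chord functions as an applied dominant of vi.

V7/vi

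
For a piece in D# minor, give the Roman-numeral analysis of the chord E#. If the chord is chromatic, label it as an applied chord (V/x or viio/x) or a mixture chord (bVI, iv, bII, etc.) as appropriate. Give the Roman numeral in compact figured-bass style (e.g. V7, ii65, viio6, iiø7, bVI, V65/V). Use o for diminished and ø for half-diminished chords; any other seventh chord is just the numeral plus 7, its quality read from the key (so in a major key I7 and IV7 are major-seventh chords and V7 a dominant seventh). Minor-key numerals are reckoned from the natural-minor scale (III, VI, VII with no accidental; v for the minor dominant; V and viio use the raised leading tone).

V/V

Stacked in thirds the chord is E#-G##-B#: a major triad on E#.
E# is not a diatonic chord root with this quality in D# minor, but it lies a perfect fifth above A# (V), so the chord functions as an applied dominant of V.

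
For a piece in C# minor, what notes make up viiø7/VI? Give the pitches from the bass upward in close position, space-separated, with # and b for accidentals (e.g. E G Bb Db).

G# B D F#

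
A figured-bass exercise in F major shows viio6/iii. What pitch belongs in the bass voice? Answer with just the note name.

B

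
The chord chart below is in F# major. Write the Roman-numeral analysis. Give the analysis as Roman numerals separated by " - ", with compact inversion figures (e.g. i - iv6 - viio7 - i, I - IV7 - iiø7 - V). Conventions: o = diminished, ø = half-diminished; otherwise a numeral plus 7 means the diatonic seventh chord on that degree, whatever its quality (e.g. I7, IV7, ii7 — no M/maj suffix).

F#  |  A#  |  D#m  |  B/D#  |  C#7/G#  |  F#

I - V/vi - vi - IV6 - V43 - I

F#: root F# is the tonic; major triad there is I.
A#: chromatic; A# is V of vi, so V/vi.
D#m: minor triad on D# = scale degree 6 → vi.
B/D#: major triad on B = scale degree 4 → IV6.
C#7/G# has root C#, degree 5 in F# major, so V43.
F#: major triad on F# = scale degree 1 → I.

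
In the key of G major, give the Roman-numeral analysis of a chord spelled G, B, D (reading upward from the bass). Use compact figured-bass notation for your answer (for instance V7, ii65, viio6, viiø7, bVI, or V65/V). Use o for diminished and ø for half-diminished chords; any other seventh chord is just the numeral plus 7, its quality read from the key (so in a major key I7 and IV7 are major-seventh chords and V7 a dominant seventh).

The pitches G-B-D form a major triad rooted on G.
In G major, G is the tonic; the diatonic major triad there is I.

I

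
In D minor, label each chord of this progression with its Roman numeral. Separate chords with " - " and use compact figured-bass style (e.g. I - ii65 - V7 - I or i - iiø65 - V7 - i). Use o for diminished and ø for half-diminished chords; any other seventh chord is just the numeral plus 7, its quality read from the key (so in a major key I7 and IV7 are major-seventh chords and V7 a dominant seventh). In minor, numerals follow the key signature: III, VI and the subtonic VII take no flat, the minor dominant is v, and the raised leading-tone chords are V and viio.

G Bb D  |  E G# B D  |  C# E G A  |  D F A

G-Bb-D: minor triad on G = scale degree 4 → iv.
E-G#-B-D: a dominant seventh chord on E, the applied dominant of V → V7/V.
C#-E-G-A: dominant seventh chord on A = scale degree 5 → V65.
D-F-A: minor triad on D = scale degree 1 → i.

iv - V7/V - V65 - i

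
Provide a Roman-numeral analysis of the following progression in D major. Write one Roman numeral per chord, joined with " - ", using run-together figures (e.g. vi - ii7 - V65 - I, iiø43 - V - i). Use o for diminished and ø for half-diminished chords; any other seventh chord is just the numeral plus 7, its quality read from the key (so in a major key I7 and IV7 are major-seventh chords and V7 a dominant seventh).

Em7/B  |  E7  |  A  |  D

ii43 - V7/V - V - I

Em7/B: root E is the supertonic; minor seventh chord there is ii43.
E7 is the secondary dominant of V (dominant seventh chord on E): V7/V.
A: major triad on A = scale degree 5 → V.
D has root D, degree 1 in D major, so I.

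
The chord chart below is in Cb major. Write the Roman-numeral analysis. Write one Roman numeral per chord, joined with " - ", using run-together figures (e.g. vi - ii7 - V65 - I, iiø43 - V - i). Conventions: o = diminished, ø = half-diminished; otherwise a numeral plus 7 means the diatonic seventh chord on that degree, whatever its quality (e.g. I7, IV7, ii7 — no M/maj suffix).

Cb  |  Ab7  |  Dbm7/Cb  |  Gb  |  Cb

I - V7/ii - ii42 - V - I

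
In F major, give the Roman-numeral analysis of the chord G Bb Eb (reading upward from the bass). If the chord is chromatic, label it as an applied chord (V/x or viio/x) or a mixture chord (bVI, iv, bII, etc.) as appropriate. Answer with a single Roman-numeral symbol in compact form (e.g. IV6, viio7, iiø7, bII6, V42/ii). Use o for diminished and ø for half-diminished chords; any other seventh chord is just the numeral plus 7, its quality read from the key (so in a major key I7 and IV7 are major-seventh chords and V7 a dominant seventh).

bVII6

The pitches Eb-G-Bb form a major triad rooted on Eb.
Eb is the lowered seventh degree of F major (diatonic 7 would be E). This is a major triad on the lowered seventh degree (the subtonic), borrowed from the parallel minor.
With G in the bass the chord is in first inversion, so the figured bass is 6.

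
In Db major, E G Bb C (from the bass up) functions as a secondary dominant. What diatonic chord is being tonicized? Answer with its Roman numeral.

The chord is a dominant seventh chord on C.
A dominant resolves down a perfect fifth: C → F. In Db major, F is scale degree 3, i.e. iii.

iii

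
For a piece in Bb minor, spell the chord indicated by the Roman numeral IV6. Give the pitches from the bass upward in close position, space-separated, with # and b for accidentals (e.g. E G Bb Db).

Scale degree 4 in Bb minor is Eb; here the chord built on it is altered to a major triad. IV6 is the major subdominant, borrowed from the parallel major.
So the chord is Eb-G-Bb, a major triad.
The figured bass 6 indicates first inversion, placing the third (G) in the bass: G-Bb-Eb.

G Bb Eb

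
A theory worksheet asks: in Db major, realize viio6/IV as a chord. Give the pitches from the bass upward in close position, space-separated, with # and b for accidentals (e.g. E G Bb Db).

Ab Cb F

The slash marks an applied leading-tone chord: viio of IV. In Db major, IV is Gb, so the leading tone to it is F, a half step below.
Building a diminished triad on F gives F-Ab-Cb.
The figured bass 6 indicates first inversion, placing the third (Ab) in the bass: Ab-Cb-F.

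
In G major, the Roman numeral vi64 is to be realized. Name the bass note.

B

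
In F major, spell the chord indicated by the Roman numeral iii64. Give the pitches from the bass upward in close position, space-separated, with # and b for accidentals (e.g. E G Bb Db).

E A C

The numeral's case and figure indicate a minor triad. In F major its root, the third degree, is A.
That chord is spelled A-C-E.
With the 64 figure the chord is in second inversion; from the bass E upward in close position it reads E-A-C.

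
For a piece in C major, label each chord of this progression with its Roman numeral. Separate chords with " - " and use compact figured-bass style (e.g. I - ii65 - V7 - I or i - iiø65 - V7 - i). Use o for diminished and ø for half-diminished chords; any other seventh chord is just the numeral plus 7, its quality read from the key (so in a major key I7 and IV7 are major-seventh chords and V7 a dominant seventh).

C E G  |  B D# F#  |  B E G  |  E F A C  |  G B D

C-E-G has root C, degree 1 in C major, so I.
B-D#-F#: a major triad on B, the applied dominant of iii → V/iii.
B-E-G: root E is the mediant; minor triad there is iii64.
E-F-A-C has root F, degree 4 in C major, so IV42.
G-B-D: major triad on G = scale degree 5 → V.

I - V/iii - iii64 - IV42 - V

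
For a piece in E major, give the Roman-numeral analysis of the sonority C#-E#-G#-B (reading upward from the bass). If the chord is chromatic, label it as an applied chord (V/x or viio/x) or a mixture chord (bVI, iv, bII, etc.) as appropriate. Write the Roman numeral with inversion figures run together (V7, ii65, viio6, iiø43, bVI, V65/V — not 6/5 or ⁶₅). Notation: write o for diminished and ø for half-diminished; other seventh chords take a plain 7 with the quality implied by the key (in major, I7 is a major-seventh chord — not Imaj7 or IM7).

V7/ii

The pitches C#-E#-G#-B form a dominant seventh chord rooted on C#.
C# is not a diatonic chord root with this quality in E major, but it lies a perfect fifth above F# (ii), so the chord functions as an applied dominant of ii.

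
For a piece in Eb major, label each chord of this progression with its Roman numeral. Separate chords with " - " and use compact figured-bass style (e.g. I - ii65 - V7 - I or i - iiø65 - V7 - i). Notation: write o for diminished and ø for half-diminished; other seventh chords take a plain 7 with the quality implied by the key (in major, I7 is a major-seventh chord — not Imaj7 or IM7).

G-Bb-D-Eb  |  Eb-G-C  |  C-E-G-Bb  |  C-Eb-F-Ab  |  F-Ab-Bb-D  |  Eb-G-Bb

I65 - vi6 - V7/ii - ii43 - V43 - I

G-Bb-D-Eb has root Eb, degree 1 in Eb major, so I65.
Eb-G-C has root C, degree 6 in Eb major, so vi6.
C-E-G-Bb: a dominant seventh chord on C, the applied dominant of ii → V7/ii.
C-Eb-F-Ab: root F is the supertonic; minor seventh chord there is ii43.
F-Ab-Bb-D: root Bb is the dominant; dominant seventh chord there is V43.
Eb-G-Bb: major triad on Eb = scale degree 1 → I.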